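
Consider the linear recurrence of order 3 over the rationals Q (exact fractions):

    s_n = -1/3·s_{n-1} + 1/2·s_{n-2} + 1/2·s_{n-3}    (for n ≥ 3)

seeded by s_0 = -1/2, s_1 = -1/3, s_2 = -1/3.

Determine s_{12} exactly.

s_3 = -1/3·-1/3 + 1/2·-1/3 + 1/2·-1/2 = -11/36
s_4 = -1/3·-11/36 + 1/2·-1/3 + 1/2·-1/3 = -25/108
s_5 = -1/3·-25/108 + 1/2·-11/36 + 1/2·-1/3 = -157/648
s_6 = -1/3·-157/648 + 1/2·-25/108 + 1/2·-11/36 = -365/1944
s_7 = -1/3·-365/1944 + 1/2·-157/648 + 1/2·-25/108 = -2033/11664
s_8 = -1/3·-2033/11664 + 1/2·-365/1944 + 1/2·-157/648 = -5491/34992
s_9 = -1/3·-5491/34992 + 1/2·-2033/11664 + 1/2·-365/1944 = -27025/209952
s_10 = -1/3·-27025/209952 + 1/2·-5491/34992 + 1/2·-2033/11664 = -77285/629856
s_11 = -1/3·-77285/629856 + 1/2·-27025/209952 + 1/2·-5491/34992 = -385169/3779136
s_12 = -1/3·-385169/3779136 + 1/2·-77285/629856 + 1/2·-27025/209952 = -1040071/11337408

-1040071/11337408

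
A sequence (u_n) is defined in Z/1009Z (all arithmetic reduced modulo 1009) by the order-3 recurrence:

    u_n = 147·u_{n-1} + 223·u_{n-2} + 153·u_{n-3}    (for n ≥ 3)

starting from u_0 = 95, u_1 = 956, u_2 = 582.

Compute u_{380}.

690

u_3 = 147·582 + 223·956 + 153·95 = 487
u_4 = 147·487 + 223·582 + 153·956 = 547
u_5 = 147·547 + 223·487 + 153·582 = 581
u_6 = 147·581 + 223·547 + 153·487 = 388
u_7 = 147·388 + 223·581 + 153·547 = 887
u_8 = 147·887 + 223·388 + 153·581 = 79
Continuing the recurrence:
  u_9 = 384;  u_10 = 913;  u_11 = 869;  u_12 = 620;  u_13 = 836;  u_14 = 599
  u_15 = 47;  u_16 = 0;  u_17 = 219;  u_18 = 33;  u_19 = 211;  u_20 = 244
  u_21 = 187;  u_22 = 167;  u_23 = 664;  u_24 = 2;  u_25 = 369;  u_26 = 895
  u_27 = 250;  u_28 = 182;  u_29 = 486;  u_30 = 946;  u_31 = 838;  u_32 = 866
  u_33 = 828;  u_34 = 97;  u_35 = 449;  u_36 = 410;  u_37 = 681;  u_38 = 921
  u_39 = 866;  u_40 = 990;  u_41 = 286;  u_42 = 791;  u_43 = 573;  u_44 = 673
  u_45 = 637;  u_46 = 435;  u_47 = 211;  u_48 = 476;  u_49 = 951;  u_50 = 753
  u_51 = 64;  u_52 = 959;  u_53 = 42;  u_54 = 780;  u_55 = 341;  u_56 = 441
  u_57 = 897;  u_58 = 864;  u_59 = 1002;  u_60 = 959;  u_61 = 183;  u_62 = 554
  u_63 = 580;  u_64 = 695;  u_65 = 450;  u_66 = 112;  u_67 = 160;  u_68 = 302
  u_69 = 346;  u_70 = 419;  u_71 = 310;  u_72 = 235;  u_73 = 288;  u_74 = 911
  u_75 = 8;  u_76 = 179;  u_77 = 995;  u_78 = 741;  u_79 = 4;  u_80 = 231
  u_81 = 908;  u_82 = 954;  u_83 = 699;  u_84 = 369;  u_85 = 914;  u_86 = 712
  u_87 = 694;  u_88 = 63;  u_89 = 529;  u_90 = 230;  u_91 = 985;  u_92 = 556
  u_93 = 580;  u_94 = 749;  u_95 = 622;  u_96 = 105;  u_97 = 344;  u_98 = 646
  u_99 = 65;  u_100 = 409;  u_101 = 917;  u_102 = 854;  u_103 = 105;  u_104 = 91
  u_105 = 969;  u_106 = 208;  u_107 = 264;  u_108 = 370;  u_109 = 799;  u_110 = 213
  u_111 = 731;  u_112 = 737;  u_113 = 232;  u_114 = 535;  u_115 = 982;  u_116 = 491
  u_117 = 697;  u_118 = 976;  u_119 = 696;  u_120 = 803;  u_121 = 815;  u_122 = 753
  u_123 = 596;  u_124 = 842;  u_125 = 579;  u_126 = 827;  u_127 = 128;  u_128 = 223
  u_129 = 182;  u_130 = 212;  u_131 = 933;  u_132 = 383;  u_133 = 150;  u_134 = 985
  u_135 = 738;  u_136 = 968;  u_137 = 498;  u_138 = 402;  u_139 = 417;  u_140 = 114
  u_141 = 734;  u_142 = 366;  u_143 = 838;  u_144 = 280;  u_145 = 503;  u_146 = 237
  u_147 = 156;  u_148 = 383;  u_149 = 216;  u_150 = 778;  u_151 = 162;  u_152 = 304
  u_153 = 66;  u_154 = 371;  u_155 = 741;  u_156 = 967;  u_157 = 915;  u_158 = 388
  u_159 = 387;  u_160 = 888;  u_161 = 744;  u_162 = 336;  u_163 = 36;  u_164 = 324
  u_165 = 110;  u_166 = 93;  u_167 = 999;  u_168 = 784;  u_169 = 113;  u_170 = 221
  u_171 = 54;  u_172 = 853;  u_173 = 725;  u_174 = 338;  u_175 = 828;  u_176 = 270
  u_177 = 591;  u_178 = 332;  u_179 = 936;  u_180 = 360;  u_181 = 663;  u_182 = 87
  u_183 = 801;  u_184 = 463;  u_185 = 682;  u_186 = 149;  u_187 = 650;  u_188 = 44
  u_189 = 667;  u_190 = 466;  u_191 = 986;  u_192 = 788;  u_193 = 385;  u_194 = 766
  u_195 = 177;  u_196 = 465;  u_197 = 17;  u_198 = 87;  u_199 = 951;  u_200 = 359
  u_201 = 682;  u_202 = 916;  u_203 = 623;  u_204 = 631;  u_205 = 522;  u_206 = 985
  u_207 = 558;  u_208 = 145;  u_209 = 817;  u_210 = 693;  u_211 = 520;  u_212 = 812
  u_213 = 311;  u_214 = 626;  u_215 = 64;  u_216 = 843;  u_217 = 892;  u_218 = 980
  u_219 = 752;  u_220 = 411;  u_221 = 687;  u_222 = 962;  u_223 = 312;  u_224 = 243
  u_225 = 233;  u_226 = 970;  u_227 = 667;  u_228 = 894;  u_229 = 753;  u_230 = 432
  u_231 = 929;  u_232 = 3;  u_233 = 265;  u_234 = 141;  u_235 = 570;  u_236 = 392
  u_237 = 471;  u_238 = 694;  u_239 = 651;  u_240 = 651;  u_241 = 965;  u_242 = 184
  u_243 = 804;  u_244 = 129;  u_245 = 391;  u_246 = 393;  u_247 = 234;  u_248 = 240
  u_249 = 277;  u_250 = 889;  u_251 = 131;  u_252 = 572;  u_253 = 91;  u_254 = 545
  u_255 = 250;  u_256 = 678;  u_257 = 677;  u_258 = 389;  u_259 = 107;  u_260 = 221
  u_261 = 839;  u_262 = 304;  u_263 = 231;  u_264 = 64;  u_265 = 479;  u_266 = 966
  u_267 = 307;  u_268 = 864;  u_269 = 207;  u_270 = 669;  u_271 = 230;  u_272 = 760
  u_273 = 0;  u_274 = 852;  u_275 = 373;  u_276 = 649;  u_277 = 184;  u_278 = 810
  u_279 = 86;  u_280 = 453;  u_281 = 836;  u_282 = 963;  u_283 = 761;  u_284 = 474
  u_285 = 273;  u_286 = 935;  u_287 = 434;  u_288 = 273;  u_289 = 475;  u_290 = 351
  u_291 = 518;  u_292 = 69;  u_293 = 767;  u_294 = 545;  u_295 = 382;  u_296 = 412
  u_297 = 92;  u_298 = 388;  u_299 = 337;  u_300 = 807;  u_301 = 894;  u_302 = 709
  u_303 = 249;  u_304 = 540;  u_305 = 215;  u_306 = 430;  u_307 = 47;  u_308 = 488
  u_309 = 693;  u_310 = 951;  u_311 = 715;  u_312 = 436;  u_313 = 755;  u_314 = 782
  u_315 = 913;  u_316 = 332;  u_317 = 737;  u_318 = 193;  u_319 = 349;  u_320 = 258
  u_321 = 995;  u_322 = 910;  u_323 = 610;  u_324 = 875;  u_325 = 285;  u_326 = 407
  u_327 = 973;  u_328 = 931;  u_329 = 399;  u_330 = 436;  u_331 = 884;  u_332 = 658
  u_333 = 353;  u_334 = 907;  u_335 = 941;  u_336 = 78;  u_337 = 876;  u_338 = 556
  u_339 = 440;  u_340 = 825;  u_341 = 754;  u_342 = 911;  u_343 = 468;  u_344 = 864
  u_345 = 452;  u_346 = 777;  u_347 = 111;  u_348 = 440;  u_349 = 460;  u_350 = 94
  u_351 = 80;  u_352 = 184;  u_353 = 748;  u_354 = 779;  u_355 = 715;  u_356 = 765
  u_357 = 604;  u_358 = 493;  u_359 = 319;  u_360 = 21;  u_361 = 321;  u_362 = 786
  u_363 = 646;  u_364 = 509;  u_365 = 115;  u_366 = 207;  u_367 = 763;  u_368 = 351
  u_369 = 158;  u_370 = 294;  u_371 = 985;  u_372 = 443;  u_373 = 824;  u_374 = 319
  u_375 = 769;  u_376 = 489;  u_377 = 576;  u_378 = 604
u_379 = 147·604 + 223·576 + 153·489 = 452
u_380 = 147·452 + 223·604 + 153·576 = 690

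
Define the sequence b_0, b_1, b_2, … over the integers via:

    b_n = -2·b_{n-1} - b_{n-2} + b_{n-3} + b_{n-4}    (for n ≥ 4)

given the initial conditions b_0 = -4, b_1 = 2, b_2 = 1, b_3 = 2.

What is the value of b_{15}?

b_4 = -2·2 + -1·1 + 1·2 + 1·-4 = -7
b_5 = -2·-7 + -1·2 + 1·1 + 1·2 = 15
b_6 = -2·15 + -1·-7 + 1·2 + 1·1 = -20
b_7 = -2·-20 + -1·15 + 1·-7 + 1·2 = 20
b_8 = -2·20 + -1·-20 + 1·15 + 1·-7 = -12
b_9 = -2·-12 + -1·20 + 1·-20 + 1·15 = -1
b_10 = -2·-1 + -1·-12 + 1·20 + 1·-20 = 14
b_11 = -2·14 + -1·-1 + 1·-12 + 1·20 = -19
b_12 = -2·-19 + -1·14 + 1·-1 + 1·-12 = 11
b_13 = -2·11 + -1·-19 + 1·14 + 1·-1 = 10
b_14 = -2·10 + -1·11 + 1·-19 + 1·14 = -36
b_15 = -2·-36 + -1·10 + 1·11 + 1·-19 = 54

54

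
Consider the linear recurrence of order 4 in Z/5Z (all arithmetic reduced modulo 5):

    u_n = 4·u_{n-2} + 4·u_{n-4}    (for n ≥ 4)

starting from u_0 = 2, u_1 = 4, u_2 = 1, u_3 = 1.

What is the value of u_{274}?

2

u_4 = 0·1 + 4·1 + 0·4 + 4·2 = 2
u_5 = 0·2 + 4·1 + 0·1 + 4·4 = 0
u_6 = 0·0 + 4·2 + 0·1 + 4·1 = 2
u_7 = 0·2 + 4·0 + 0·2 + 4·1 = 4
u_8 = 0·4 + 4·2 + 0·0 + 4·2 = 1
u_9 = 0·1 + 4·4 + 0·2 + 4·0 = 1
(u_6, u_7, u_8, u_9) = (2, 4, 1, 1) = (u_0, u_1, u_2, u_3), so the sequence has period 6.
274 ≡ 4 (mod 6), hence u_274 = u_4 = 2.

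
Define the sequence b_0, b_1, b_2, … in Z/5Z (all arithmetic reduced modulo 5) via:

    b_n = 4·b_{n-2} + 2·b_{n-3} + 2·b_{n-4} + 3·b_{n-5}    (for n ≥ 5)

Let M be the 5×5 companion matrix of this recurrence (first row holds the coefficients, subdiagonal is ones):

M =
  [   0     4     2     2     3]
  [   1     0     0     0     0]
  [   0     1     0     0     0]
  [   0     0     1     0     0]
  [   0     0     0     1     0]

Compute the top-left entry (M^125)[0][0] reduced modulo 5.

4

(M^125)[0][0] is the top entry after applying M 125 times to the unit state (1, 0, 0, 0, 0). Equivalently it is h_{129} for the auxiliary sequence (h_n) obeying the same recurrence with h_4 = 1 and h_i = 0 for 0 ≤ i < 4:
h_5 = 0·1 + 4·0 + 2·0 + 2·0 + 3·0 = 0
h_6 = 0·0 + 4·1 + 2·0 + 2·0 + 3·0 = 4
h_7 = 0·4 + 4·0 + 2·1 + 2·0 + 3·0 = 2
h_8 = 0·2 + 4·4 + 2·0 + 2·1 + 3·0 = 3
h_9 = 0·3 + 4·2 + 2·4 + 2·0 + 3·1 = 4
h_10 = 0·4 + 4·3 + 2·2 + 2·4 + 3·0 = 4
h_11 = 0·4 + 4·4 + 2·3 + 2·2 + 3·4 = 3
h_12 = 0·3 + 4·4 + 2·4 + 2·3 + 3·2 = 1
h_13 = 0·1 + 4·3 + 2·4 + 2·4 + 3·3 = 2
h_14 = 0·2 + 4·1 + 2·3 + 2·4 + 3·4 = 0
h_15 = 0·0 + 4·2 + 2·1 + 2·3 + 3·4 = 3
h_16 = 0·3 + 4·0 + 2·2 + 2·1 + 3·3 = 0
h_17 = 0·0 + 4·3 + 2·0 + 2·2 + 3·1 = 4
h_18 = 0·4 + 4·0 + 2·3 + 2·0 + 3·2 = 2
h_19 = 0·2 + 4·4 + 2·0 + 2·3 + 3·0 = 2
h_20 = 0·2 + 4·2 + 2·4 + 2·0 + 3·3 = 0
h_21 = 0·0 + 4·2 + 2·2 + 2·4 + 3·0 = 0
h_22 = 0·0 + 4·0 + 2·2 + 2·2 + 3·4 = 0
h_23 = 0·0 + 4·0 + 2·0 + 2·2 + 3·2 = 0
h_24 = 0·0 + 4·0 + 2·0 + 2·0 + 3·2 = 1
(h_20, h_21, h_22, h_23, h_24) = (0, 0, 0, 0, 1) = (h_0, h_1, h_2, h_3, h_4), so the sequence has period 20.
129 ≡ 9 (mod 20), hence h_129 = h_9 = 4.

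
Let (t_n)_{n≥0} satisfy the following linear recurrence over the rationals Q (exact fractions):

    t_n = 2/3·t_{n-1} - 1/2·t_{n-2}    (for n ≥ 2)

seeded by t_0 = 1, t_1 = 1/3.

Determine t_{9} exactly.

-13319/314928

t_2 = 2/3·1/3 + -1/2·1 = -5/18
t_3 = 2/3·-5/18 + -1/2·1/3 = -19/54
t_4 = 2/3·-19/54 + -1/2·-5/18 = -31/324
t_5 = 2/3·-31/324 + -1/2·-19/54 = 109/972
t_6 = 2/3·109/972 + -1/2·-31/324 = 715/5832
t_7 = 2/3·715/5832 + -1/2·109/972 = 449/17496
t_8 = 2/3·449/17496 + -1/2·715/5832 = -4639/104976
t_9 = 2/3·-4639/104976 + -1/2·449/17496 = -13319/314928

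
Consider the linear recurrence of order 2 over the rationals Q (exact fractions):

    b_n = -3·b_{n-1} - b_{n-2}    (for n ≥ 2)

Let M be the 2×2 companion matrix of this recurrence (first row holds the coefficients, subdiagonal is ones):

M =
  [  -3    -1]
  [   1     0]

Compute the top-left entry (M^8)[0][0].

(M^8)[0][0] is the top entry after applying M 8 times to the unit state (1, 0). Equivalently it is h_{9} for the auxiliary sequence (h_n) obeying the same recurrence with h_1 = 1 and h_i = 0 for 0 ≤ i < 1:
h_2 = -3·1 + -1·0 = -3
h_3 = -3·-3 + -1·1 = 8
h_4 = -3·8 + -1·-3 = -21
h_5 = -3·-21 + -1·8 = 55
h_6 = -3·55 + -1·-21 = -144
h_7 = -3·-144 + -1·55 = 377
h_8 = -3·377 + -1·-144 = -987
h_9 = -3·-987 + -1·377 = 2584

2584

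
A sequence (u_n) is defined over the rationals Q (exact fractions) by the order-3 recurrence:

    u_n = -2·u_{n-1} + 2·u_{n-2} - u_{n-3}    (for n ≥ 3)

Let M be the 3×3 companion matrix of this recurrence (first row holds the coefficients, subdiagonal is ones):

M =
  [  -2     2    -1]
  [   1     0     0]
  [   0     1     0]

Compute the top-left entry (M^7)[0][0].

-1090

(M^7)[0][0] is the top entry after applying M 7 times to the unit state (1, 0, 0). Equivalently it is h_{9} for the auxiliary sequence (h_n) obeying the same recurrence with h_2 = 1 and h_i = 0 for 0 ≤ i < 2:
h_3 = -2·1 + 2·0 + -1·0 = -2
h_4 = -2·-2 + 2·1 + -1·0 = 6
h_5 = -2·6 + 2·-2 + -1·1 = -17
h_6 = -2·-17 + 2·6 + -1·-2 = 48
h_7 = -2·48 + 2·-17 + -1·6 = -136
h_8 = -2·-136 + 2·48 + -1·-17 = 385
h_9 = -2·385 + 2·-136 + -1·48 = -1090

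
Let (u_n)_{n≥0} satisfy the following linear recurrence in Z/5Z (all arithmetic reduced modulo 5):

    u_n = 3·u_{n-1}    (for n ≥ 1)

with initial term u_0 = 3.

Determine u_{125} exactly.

4

u_1 = 3·3 = 4
u_2 = 3·4 = 2
u_3 = 3·2 = 1
u_4 = 3·1 = 3
(u_4) = (3) = (u_0), so the sequence has period 4.
125 ≡ 1 (mod 4), hence u_125 = u_1 = 4.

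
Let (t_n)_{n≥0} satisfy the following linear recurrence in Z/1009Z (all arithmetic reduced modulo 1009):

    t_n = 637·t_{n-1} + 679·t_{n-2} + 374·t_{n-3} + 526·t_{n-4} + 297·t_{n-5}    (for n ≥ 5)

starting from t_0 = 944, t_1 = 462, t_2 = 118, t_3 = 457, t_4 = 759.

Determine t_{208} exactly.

917

t_5 = 637·759 + 679·457 + 374·118 + 526·462 + 297·944 = 157
t_6 = 637·157 + 679·759 + 374·457 + 526·118 + 297·462 = 786
t_7 = 637·786 + 679·157 + 374·759 + 526·457 + 297·118 = 175
t_8 = 637·175 + 679·786 + 374·157 + 526·759 + 297·457 = 807
t_9 = 637·807 + 679·175 + 374·786 + 526·157 + 297·759 = 846
t_10 = 637·846 + 679·807 + 374·175 + 526·786 + 297·157 = 997
Continuing the recurrence:
  t_11 = 453;  t_12 = 707;  t_13 = 308;  t_14 = 901;  t_15 = 771;  t_16 = 140
  t_17 = 869;  t_18 = 977;  t_19 = 623;  t_20 = 819;  t_21 = 664;  t_22 = 372
  t_23 = 620;  t_24 = 207;  t_25 = 17;  t_26 = 221;  t_27 = 402;  t_28 = 222
  t_29 = 389;  t_30 = 198;  t_31 = 687;  t_32 = 208;  t_33 = 154;  t_34 = 568
  t_35 = 747;  t_36 = 565;  t_37 = 431;  t_38 = 636;  t_39 = 596;  t_40 = 437
  t_41 = 701;  t_42 = 972;  t_43 = 264;  t_44 = 857;  t_45 = 51;  t_46 = 824
  t_47 = 928;  t_48 = 749;  t_49 = 627;  t_50 = 421;  t_51 = 673;  t_52 = 212
  t_53 = 110;  t_54 = 600;  t_55 = 159;  t_56 = 539;  t_57 = 427;  t_58 = 392
  t_59 = 111;  t_60 = 939;  t_61 = 59;  t_62 = 329;  t_63 = 718;  t_64 = 742
  t_65 = 719;  t_66 = 258;  t_67 = 908;  t_68 = 523;  t_69 = 73;  t_70 = 741
  t_71 = 80;  t_72 = 131;  t_73 = 203;  t_74 = 750;  t_75 = 476;  t_76 = 302
  t_77 = 366;  t_78 = 466;  t_79 = 341;  t_80 = 81;  t_81 = 33;  t_82 = 404
  t_83 = 219;  t_84 = 968;  t_85 = 287;  t_86 = 96;  t_87 = 634;  t_88 = 331
  t_89 = 750;  t_90 = 765;  t_91 = 124;  t_92 = 257;  t_93 = 669;  t_94 = 832
  t_95 = 542;  t_96 = 518;  t_97 = 559;  t_98 = 41;  t_99 = 517;  t_100 = 766
  t_101 = 589;  t_102 = 878;  t_103 = 176;  t_104 = 786;  t_105 = 626;  t_106 = 461
  t_107 = 840;  t_108 = 125;  t_109 = 769;  t_110 = 551;  t_111 = 280;  t_112 = 20
  t_113 = 975;  t_114 = 380;  t_115 = 593;  t_116 = 335;  t_117 = 567;  t_118 = 289
  t_119 = 173;  t_120 = 54;  t_121 = 829;  t_122 = 385;  t_123 = 199;  t_124 = 70
  t_125 = 881;  t_126 = 787;  t_127 = 729;  t_128 = 464;  t_129 = 98;  t_130 = 930
  t_131 = 757;  t_132 = 544;  t_133 = 242;  t_134 = 117;  t_135 = 741;  t_136 = 663
  t_137 = 874;  t_138 = 829;  t_139 = 1003;  t_140 = 791;  t_141 = 397;  t_142 = 136
  t_143 = 103;  t_144 = 291;  t_145 = 230;  t_146 = 972;  t_147 = 8;  t_148 = 427
  t_149 = 806;  t_150 = 572;  t_151 = 60;  t_152 = 516;  t_153 = 19;  t_154 = 917
  t_155 = 620;  t_156 = 207;  t_157 = 602;  t_158 = 804;  t_159 = 555;  t_160 = 985
  t_161 = 105;  t_162 = 189;  t_163 = 67;  t_164 = 260;  t_165 = 967;  t_166 = 725
  t_167 = 378;  t_168 = 218;  t_169 = 371;  t_170 = 623;  t_171 = 239;  t_172 = 560
  t_173 = 877;  t_174 = 83;  t_175 = 117;  t_176 = 74;  t_177 = 243;  t_178 = 999
  t_179 = 66;  t_180 = 25;  t_181 = 959;  t_182 = 36;  t_183 = 817;  t_184 = 948
  t_185 = 930;  t_186 = 967;  t_187 = 219;  t_188 = 401;  t_189 = 834;  t_190 = 400
  t_191 = 204;  t_192 = 613;  t_193 = 353;  t_194 = 1006;  t_195 = 968;  t_196 = 556
  t_197 = 776;  t_198 = 206;  t_199 = 89;  t_200 = 230;  t_201 = 652;  t_202 = 193
  t_203 = 897;  t_204 = 950;  t_205 = 519;  t_206 = 974
t_207 = 637·974 + 679·519 + 374·950 + 526·897 + 297·193 = 722
t_208 = 637·722 + 679·974 + 374·519 + 526·950 + 297·897 = 917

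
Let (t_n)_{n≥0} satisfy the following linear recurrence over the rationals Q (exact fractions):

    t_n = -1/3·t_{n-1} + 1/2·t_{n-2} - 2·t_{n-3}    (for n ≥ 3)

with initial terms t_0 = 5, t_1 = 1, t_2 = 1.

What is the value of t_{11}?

t_3 = -1/3·1 + 1/2·1 + -2·5 = -59/6
t_4 = -1/3·-59/6 + 1/2·1 + -2·1 = 16/9
t_5 = -1/3·16/9 + 1/2·-59/6 + -2·1 = -811/108
t_6 = -1/3·-811/108 + 1/2·16/9 + -2·-59/6 = 7471/324
t_7 = -1/3·7471/324 + 1/2·-811/108 + -2·16/9 = -29153/1944
t_8 = -1/3·-29153/1944 + 1/2·7471/324 + -2·-811/108 = 45995/1458
t_9 = -1/3·45995/1458 + 1/2·-29153/1944 + -2·7471/324 = -2244073/34992
t_10 = -1/3·-2244073/34992 + 1/2·45995/1458 + -2·-29153/1944 = 7048417/104976
t_11 = -1/3·7048417/104976 + 1/2·-2244073/34992 + -2·45995/1458 = -74033171/629856

-74033171/629856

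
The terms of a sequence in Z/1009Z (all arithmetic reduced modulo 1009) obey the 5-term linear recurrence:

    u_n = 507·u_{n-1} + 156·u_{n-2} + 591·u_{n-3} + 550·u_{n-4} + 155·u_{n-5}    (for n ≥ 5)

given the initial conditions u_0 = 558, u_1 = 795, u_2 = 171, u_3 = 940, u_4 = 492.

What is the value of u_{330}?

423

u_5 = 507·492 + 156·940 + 591·171 + 550·795 + 155·558 = 786
u_6 = 507·786 + 156·492 + 591·940 + 550·171 + 155·795 = 945
u_7 = 507·945 + 156·786 + 591·492 + 550·940 + 155·171 = 201
u_8 = 507·201 + 156·945 + 591·786 + 550·492 + 155·940 = 73
u_9 = 507·73 + 156·201 + 591·945 + 550·786 + 155·492 = 297
u_10 = 507·297 + 156·73 + 591·201 + 550·945 + 155·786 = 112
Continuing the recurrence:
  u_11 = 693;  u_12 = 165;  u_13 = 768;  u_14 = 1007;  u_15 = 338;  u_16 = 772
  u_17 = 987;  u_18 = 169;  u_19 = 640;  u_20 = 569;  u_21 = 452;  u_22 = 706
  u_23 = 740;  u_24 = 212;  u_25 = 253;  u_26 = 620;  u_27 = 656;  u_28 = 917
  u_29 = 830;  u_30 = 902;  u_31 = 502;  u_32 = 484;  u_33 = 439;  u_34 = 637
  u_35 = 650;  u_36 = 174;  u_37 = 689;  u_38 = 500;  u_39 = 854;  u_40 = 691
  u_41 = 415;  u_42 = 973;  u_43 = 132;  u_44 = 694;  u_45 = 409;  u_46 = 258
  u_47 = 799;  u_48 = 509;  u_49 = 974;  u_50 = 575;  u_51 = 820;  u_52 = 630
  u_53 = 249;  u_54 = 878;  u_55 = 998;  u_56 = 445;  u_57 = 685;  u_58 = 402
  u_59 = 436;  u_60 = 337;  u_61 = 965;  u_62 = 734;  u_63 = 829;  u_64 = 947
  u_65 = 733;  u_66 = 645;  u_67 = 756;  u_68 = 492;  u_69 = 936;  u_70 = 388
  u_71 = 28;  u_72 = 626;  u_73 = 939;  u_74 = 297;  u_75 = 954;  u_76 = 819
  u_77 = 1004;  u_78 = 37;  u_79 = 176;  u_80 = 213;  u_81 = 1007;  u_82 = 419
  u_83 = 615;  u_84 = 782;  u_85 = 73;  u_86 = 903;  u_87 = 668;  u_88 = 770
  u_89 = 20;  u_90 = 806;  u_91 = 948;  u_92 = 17;  u_93 = 399;  u_94 = 813
  u_95 = 732;  u_96 = 113;  u_97 = 257;  u_98 = 823;  u_99 = 364;  u_100 = 727
  u_101 = 82;  u_102 = 909;  u_103 = 97;  u_104 = 514;  u_105 = 76;  u_106 = 565
  u_107 = 229;  u_108 = 16;  u_109 = 775;  u_110 = 685;  u_111 = 11;  u_112 = 276
  u_113 = 519;  u_114 = 347;  u_115 = 491;  u_116 = 499;  u_117 = 201;  u_118 = 621
  u_119 = 343;  u_120 = 526;  u_121 = 293;  u_122 = 843;  u_123 = 349;  u_124 = 735
  u_125 = 569;  u_126 = 495;  u_127 = 955;  u_128 = 942;  u_129 = 997;  u_130 = 214
  u_131 = 37;  u_132 = 840;  u_133 = 317;  u_134 = 641;  u_135 = 155;  u_136 = 229
  u_137 = 320;  u_138 = 89;  u_139 = 288;  u_140 = 549;  u_141 = 127;  u_142 = 56
  u_143 = 1007;  u_144 = 544;  u_145 = 406;  u_146 = 985;  u_147 = 868;  u_148 = 474
  u_149 = 195;  u_150 = 975;  u_151 = 156;  u_152 = 62;  u_153 = 470;  u_154 = 551
  u_155 = 664;  u_156 = 895;  u_157 = 840;  u_158 = 935;  u_159 = 505;  u_160 = 185
  u_161 = 59;  u_162 = 750;  u_163 = 247;  u_164 = 46;  u_165 = 180;  u_166 = 118
  u_167 = 925;  u_168 = 489;  u_169 = 24;  u_170 = 438;  u_171 = 561;  u_172 = 316
  u_173 = 271;  u_174 = 60;  u_175 = 222;  u_176 = 997;  u_177 = 707;  u_178 = 771
  u_179 = 926;  u_180 = 171;  u_181 = 228;  u_182 = 265;  u_183 = 770;  u_184 = 894
  u_185 = 32;  u_186 = 792;  u_187 = 991;  u_188 = 755;  u_189 = 264;  u_190 = 475
  u_191 = 577;  u_192 = 789;  u_193 = 778;  u_194 = 357;  u_195 = 300;  u_196 = 355
  u_197 = 156;  u_198 = 105;  u_199 = 184;  u_200 = 663;  u_201 = 667;  u_202 = 637
  u_203 = 976;  u_204 = 250;  u_205 = 53;  u_206 = 648;  u_207 = 99;  u_208 = 181
  u_209 = 102;  u_210 = 592;  u_211 = 769;  u_212 = 553;  u_213 = 928;  u_214 = 593
  u_215 = 477;  u_216 = 494;  u_217 = 108;  u_218 = 842;  u_219 = 241;  u_220 = 89
  u_221 = 930;  u_222 = 792;  u_223 = 597;  u_224 = 698;  u_225 = 542;  u_226 = 523
  u_227 = 523;  u_228 = 309;  u_229 = 129;  u_230 = 277;  u_231 = 552;  u_232 = 534
  u_233 = 705;  u_234 = 946;  u_235 = 571;  u_236 = 999;  u_237 = 685;  u_238 = 62
  u_239 = 781;  u_240 = 514;  u_241 = 193;  u_242 = 933;  u_243 = 967;  u_244 = 348
  u_245 = 16;  u_246 = 468;  u_247 = 906;  u_248 = 216;  u_249 = 920;  u_250 = 915
  u_251 = 275;  u_252 = 440;  u_253 = 219;  u_254 = 237;  u_255 = 129;  u_256 = 830
  u_257 = 793;  u_258 = 180;  u_259 = 938;  u_260 = 889;  u_261 = 927;  u_262 = 598
  u_263 = 470;  u_264 = 275;  u_265 = 990;  u_266 = 638;  u_267 = 783;  u_268 = 53
  u_269 = 275;  u_270 = 860;  u_271 = 513;  u_272 = 991;  u_273 = 39;  u_274 = 321
  u_275 = 531;  u_276 = 285;  u_277 = 823;  u_278 = 596;  u_279 = 412;  u_280 = 146
  u_281 = 553;  u_282 = 67;  u_283 = 823;  u_284 = 686;  u_285 = 52;  u_286 = 723
  u_287 = 46;  u_288 = 722;  u_289 = 110;  u_290 = 943;  u_291 = 887;  u_292 = 553
  u_293 = 224;  u_294 = 521;  u_295 = 697;  u_296 = 683;  u_297 = 172;  u_298 = 687
  u_299 = 820;  u_300 = 367;  u_301 = 263;  u_302 = 93;  u_303 = 875;  u_304 = 110
  u_305 = 772;  u_306 = 532;  u_307 = 353;  u_308 = 186;  u_309 = 359;  u_310 = 496
  u_311 = 829;  u_312 = 132;  u_313 = 283;  u_314 = 700;  u_315 = 890;  u_316 = 498
  u_317 = 388;  u_318 = 297;  u_319 = 588;  u_320 = 822;  u_321 = 914;  u_322 = 260
  u_323 = 570;  u_324 = 364;  u_325 = 815;  u_326 = 800;  u_327 = 845;  u_328 = 631
u_329 = 507·631 + 156·845 + 591·800 + 550·815 + 155·364 = 463
u_330 = 507·463 + 156·631 + 591·845 + 550·800 + 155·815 = 423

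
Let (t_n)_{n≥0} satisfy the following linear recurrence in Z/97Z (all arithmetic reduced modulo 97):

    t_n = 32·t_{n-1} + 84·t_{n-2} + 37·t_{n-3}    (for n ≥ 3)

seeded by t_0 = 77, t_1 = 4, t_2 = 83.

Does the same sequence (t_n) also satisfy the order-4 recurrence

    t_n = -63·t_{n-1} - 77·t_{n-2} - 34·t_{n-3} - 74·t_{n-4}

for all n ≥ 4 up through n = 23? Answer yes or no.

Terms t_0..t_23: 77, 4, 83, 21, 32, 39, 57, 76, 30, 44, 47, 5, 13, 53, 63, 62, 22, 95, 4, 95, 4, 11, 32, 59
n=4: candidate gives 32, actual t_4 = 32 ✓
n=5: candidate gives 39, actual t_5 = 39 ✓
n=6: candidate gives 57, actual t_6 = 57 ✓
n=7: candidate gives 76, actual t_7 = 76 ✓
n=8: candidate gives 30, actual t_8 = 30 ✓
n=9: candidate gives 44, actual t_9 = 44 ✓
n=10: candidate gives 47, actual t_10 = 47 ✓
n=11: candidate gives 5, actual t_11 = 5 ✓
n=12: candidate gives 13, actual t_12 = 13 ✓
n=13: candidate gives 53, actual t_13 = 53 ✓
n=14: candidate gives 63, actual t_14 = 63 ✓
n=15: candidate gives 62, actual t_15 = 62 ✓
n=16: candidate gives 22, actual t_16 = 22 ✓
n=17: candidate gives 95, actual t_17 = 95 ✓
n=18: candidate gives 4, actual t_18 = 4 ✓
n=19: candidate gives 95, actual t_19 = 95 ✓
n=20: candidate gives 4, actual t_20 = 4 ✓
n=21: candidate gives 11, actual t_21 = 11 ✓
n=22: candidate gives 32, actual t_22 = 32 ✓
n=23: candidate gives 59, actual t_23 = 59 ✓

yes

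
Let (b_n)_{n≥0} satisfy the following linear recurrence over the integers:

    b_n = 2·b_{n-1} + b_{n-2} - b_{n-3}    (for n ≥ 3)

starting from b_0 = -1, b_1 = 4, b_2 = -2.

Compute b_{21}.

b_3 = 2·-2 + 1·4 + -1·-1 = 1
b_4 = 2·1 + 1·-2 + -1·4 = -4
b_5 = 2·-4 + 1·1 + -1·-2 = -5
b_6 = 2·-5 + 1·-4 + -1·1 = -15
b_7 = 2·-15 + 1·-5 + -1·-4 = -31
b_8 = 2·-31 + 1·-15 + -1·-5 = -72
b_9 = 2·-72 + 1·-31 + -1·-15 = -160
b_10 = 2·-160 + 1·-72 + -1·-31 = -361
b_11 = 2·-361 + 1·-160 + -1·-72 = -810
b_12 = 2·-810 + 1·-361 + -1·-160 = -1821
b_13 = 2·-1821 + 1·-810 + -1·-361 = -4091
b_14 = 2·-4091 + 1·-1821 + -1·-810 = -9193
b_15 = 2·-9193 + 1·-4091 + -1·-1821 = -20656
b_16 = 2·-20656 + 1·-9193 + -1·-4091 = -46414
b_17 = 2·-46414 + 1·-20656 + -1·-9193 = -104291
b_18 = 2·-104291 + 1·-46414 + -1·-20656 = -234340
b_19 = 2·-234340 + 1·-104291 + -1·-46414 = -526557
b_20 = 2·-526557 + 1·-234340 + -1·-104291 = -1183163
b_21 = 2·-1183163 + 1·-526557 + -1·-234340 = -2658543

-2658543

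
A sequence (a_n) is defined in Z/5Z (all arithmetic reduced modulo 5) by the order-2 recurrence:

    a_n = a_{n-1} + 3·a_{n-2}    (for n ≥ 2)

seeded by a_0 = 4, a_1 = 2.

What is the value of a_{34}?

a_2 = 1·2 + 3·4 = 4
a_3 = 1·4 + 3·2 = 0
a_4 = 1·0 + 3·4 = 2
a_5 = 1·2 + 3·0 = 2
a_6 = 1·2 + 3·2 = 3
a_7 = 1·3 + 3·2 = 4
a_8 = 1·4 + 3·3 = 3
a_9 = 1·3 + 3·4 = 0
a_10 = 1·0 + 3·3 = 4
a_11 = 1·4 + 3·0 = 4
a_12 = 1·4 + 3·4 = 1
a_13 = 1·1 + 3·4 = 3
a_14 = 1·3 + 3·1 = 1
a_15 = 1·1 + 3·3 = 0
a_16 = 1·0 + 3·1 = 3
a_17 = 1·3 + 3·0 = 3
a_18 = 1·3 + 3·3 = 2
a_19 = 1·2 + 3·3 = 1
a_20 = 1·1 + 3·2 = 2
a_21 = 1·2 + 3·1 = 0
a_22 = 1·0 + 3·2 = 1
a_23 = 1·1 + 3·0 = 1
a_24 = 1·1 + 3·1 = 4
a_25 = 1·4 + 3·1 = 2
a_26 = 1·2 + 3·4 = 4
a_27 = 1·4 + 3·2 = 0
a_28 = 1·0 + 3·4 = 2
a_29 = 1·2 + 3·0 = 2
a_30 = 1·2 + 3·2 = 3
a_31 = 1·3 + 3·2 = 4
a_32 = 1·4 + 3·3 = 3
a_33 = 1·3 + 3·4 = 0
a_34 = 1·0 + 3·3 = 4

4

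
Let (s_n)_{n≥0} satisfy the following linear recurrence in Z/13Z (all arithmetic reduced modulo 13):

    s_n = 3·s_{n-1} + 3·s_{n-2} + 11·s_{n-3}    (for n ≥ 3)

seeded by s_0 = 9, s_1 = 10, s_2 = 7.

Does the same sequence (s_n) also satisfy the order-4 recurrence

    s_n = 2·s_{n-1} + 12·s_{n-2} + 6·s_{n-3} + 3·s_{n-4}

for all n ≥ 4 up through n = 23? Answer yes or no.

no

Terms s_0..s_23: 9, 10, 7, 7, 9, 8, 11, 0, 4, 3, 8, 12, 2, 0, 8, 7, 6, 10, 8, 3, 0, 6, 12, 2
n=4: candidate gives 3, actual s_4 = 9 ✗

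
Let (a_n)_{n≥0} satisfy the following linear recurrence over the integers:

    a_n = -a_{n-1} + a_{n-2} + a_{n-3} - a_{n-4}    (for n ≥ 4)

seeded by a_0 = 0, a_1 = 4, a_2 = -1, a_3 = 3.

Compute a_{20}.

a_4 = -1·3 + 1·-1 + 1·4 + -1·0 = 0
a_5 = -1·0 + 1·3 + 1·-1 + -1·4 = -2
a_6 = -1·-2 + 1·0 + 1·3 + -1·-1 = 6
a_7 = -1·6 + 1·-2 + 1·0 + -1·3 = -11
a_8 = -1·-11 + 1·6 + 1·-2 + -1·0 = 15
a_9 = -1·15 + 1·-11 + 1·6 + -1·-2 = -18
a_10 = -1·-18 + 1·15 + 1·-11 + -1·6 = 16
a_11 = -1·16 + 1·-18 + 1·15 + -1·-11 = -8
a_12 = -1·-8 + 1·16 + 1·-18 + -1·15 = -9
a_13 = -1·-9 + 1·-8 + 1·16 + -1·-18 = 35
a_14 = -1·35 + 1·-9 + 1·-8 + -1·16 = -68
a_15 = -1·-68 + 1·35 + 1·-9 + -1·-8 = 102
a_16 = -1·102 + 1·-68 + 1·35 + -1·-9 = -126
a_17 = -1·-126 + 1·102 + 1·-68 + -1·35 = 125
a_18 = -1·125 + 1·-126 + 1·102 + -1·-68 = -81
a_19 = -1·-81 + 1·125 + 1·-126 + -1·102 = -22
a_20 = -1·-22 + 1·-81 + 1·125 + -1·-126 = 192

192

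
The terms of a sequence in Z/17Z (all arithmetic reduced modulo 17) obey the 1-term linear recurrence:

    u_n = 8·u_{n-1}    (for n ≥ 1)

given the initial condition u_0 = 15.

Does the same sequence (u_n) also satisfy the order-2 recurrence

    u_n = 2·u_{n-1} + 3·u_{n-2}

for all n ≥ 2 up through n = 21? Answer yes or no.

no

Terms u_0..u_21: 15, 1, 8, 13, 2, 16, 9, 4, 15, 1, 8, 13, 2, 16, 9, 4, 15, 1, 8, 13, 2, 16
n=2: candidate gives 13, actual u_2 = 8 ✗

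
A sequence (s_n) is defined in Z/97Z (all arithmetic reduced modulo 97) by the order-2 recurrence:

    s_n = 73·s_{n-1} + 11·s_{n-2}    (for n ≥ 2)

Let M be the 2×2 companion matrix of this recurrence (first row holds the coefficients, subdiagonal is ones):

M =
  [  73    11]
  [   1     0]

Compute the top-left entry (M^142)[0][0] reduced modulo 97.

20

(M^142)[0][0] is the top entry after applying M 142 times to the unit state (1, 0). Equivalently it is h_{143} for the auxiliary sequence (h_n) obeying the same recurrence with h_1 = 1 and h_i = 0 for 0 ≤ i < 1:
h_2 = 73·1 + 11·0 = 73
h_3 = 73·73 + 11·1 = 5
h_4 = 73·5 + 11·73 = 4
h_5 = 73·4 + 11·5 = 56
h_6 = 73·56 + 11·4 = 58
h_7 = 73·58 + 11·56 = 0
h_8 = 73·0 + 11·58 = 56
h_9 = 73·56 + 11·0 = 14
h_10 = 73·14 + 11·56 = 86
h_11 = 73·86 + 11·14 = 30
h_12 = 73·30 + 11·86 = 32
h_13 = 73·32 + 11·30 = 47
h_14 = 73·47 + 11·32 = 0
h_15 = 73·0 + 11·47 = 32
h_16 = 73·32 + 11·0 = 8
h_17 = 73·8 + 11·32 = 63
h_18 = 73·63 + 11·8 = 31
h_19 = 73·31 + 11·63 = 46
h_20 = 73·46 + 11·31 = 13
h_21 = 73·13 + 11·46 = 0
h_22 = 73·0 + 11·13 = 46
h_23 = 73·46 + 11·0 = 60
h_24 = 73·60 + 11·46 = 36
h_25 = 73·36 + 11·60 = 87
h_26 = 73·87 + 11·36 = 54
h_27 = 73·54 + 11·87 = 49
h_28 = 73·49 + 11·54 = 0
h_29 = 73·0 + 11·49 = 54
h_30 = 73·54 + 11·0 = 62
h_31 = 73·62 + 11·54 = 76
h_32 = 73·76 + 11·62 = 22
h_33 = 73·22 + 11·76 = 17
h_34 = 73·17 + 11·22 = 28
h_35 = 73·28 + 11·17 = 0
h_36 = 73·0 + 11·28 = 17
h_37 = 73·17 + 11·0 = 77
h_38 = 73·77 + 11·17 = 85
h_39 = 73·85 + 11·77 = 68
h_40 = 73·68 + 11·85 = 79
h_41 = 73·79 + 11·68 = 16
h_42 = 73·16 + 11·79 = 0
h_43 = 73·0 + 11·16 = 79
h_44 = 73·79 + 11·0 = 44
h_45 = 73·44 + 11·79 = 7
h_46 = 73·7 + 11·44 = 25
h_47 = 73·25 + 11·7 = 59
h_48 = 73·59 + 11·25 = 23
h_49 = 73·23 + 11·59 = 0
h_50 = 73·0 + 11·23 = 59
h_51 = 73·59 + 11·0 = 39
h_52 = 73·39 + 11·59 = 4
h_53 = 73·4 + 11·39 = 42
h_54 = 73·42 + 11·4 = 6
h_55 = 73·6 + 11·42 = 27
h_56 = 73·27 + 11·6 = 0
h_57 = 73·0 + 11·27 = 6
h_58 = 73·6 + 11·0 = 50
h_59 = 73·50 + 11·6 = 30
h_60 = 73·30 + 11·50 = 24
h_61 = 73·24 + 11·30 = 45
h_62 = 73·45 + 11·24 = 57
h_63 = 73·57 + 11·45 = 0
h_64 = 73·0 + 11·57 = 45
h_65 = 73·45 + 11·0 = 84
h_66 = 73·84 + 11·45 = 31
h_67 = 73·31 + 11·84 = 83
h_68 = 73·83 + 11·31 = 95
h_69 = 73·95 + 11·83 = 88
h_70 = 73·88 + 11·95 = 0
h_71 = 73·0 + 11·88 = 95
h_72 = 73·95 + 11·0 = 48
h_73 = 73·48 + 11·95 = 87
h_74 = 73·87 + 11·48 = 89
h_75 = 73·89 + 11·87 = 82
h_76 = 73·82 + 11·89 = 78
h_77 = 73·78 + 11·82 = 0
h_78 = 73·0 + 11·78 = 82
h_79 = 73·82 + 11·0 = 69
h_80 = 73·69 + 11·82 = 22
h_81 = 73·22 + 11·69 = 37
h_82 = 73·37 + 11·22 = 33
h_83 = 73·33 + 11·37 = 3
h_84 = 73·3 + 11·33 = 0
h_85 = 73·0 + 11·3 = 33
h_86 = 73·33 + 11·0 = 81
h_87 = 73·81 + 11·33 = 68
h_88 = 73·68 + 11·81 = 35
h_89 = 73·35 + 11·68 = 5
h_90 = 73·5 + 11·35 = 71
h_91 = 73·71 + 11·5 = 0
h_92 = 73·0 + 11·71 = 5
h_93 = 73·5 + 11·0 = 74
h_94 = 73·74 + 11·5 = 25
h_95 = 73·25 + 11·74 = 20
h_96 = 73·20 + 11·25 = 86
h_97 = 73·86 + 11·20 = 96
h_98 = 73·96 + 11·86 = 0
h_99 = 73·0 + 11·96 = 86
h_100 = 73·86 + 11·0 = 70
h_101 = 73·70 + 11·86 = 42
h_102 = 73·42 + 11·70 = 53
h_103 = 73·53 + 11·42 = 63
h_104 = 73·63 + 11·53 = 41
h_105 = 73·41 + 11·63 = 0
h_106 = 73·0 + 11·41 = 63
h_107 = 73·63 + 11·0 = 40
h_108 = 73·40 + 11·63 = 24
h_109 = 73·24 + 11·40 = 58
h_110 = 73·58 + 11·24 = 36
h_111 = 73·36 + 11·58 = 65
h_112 = 73·65 + 11·36 = 0
h_113 = 73·0 + 11·65 = 36
h_114 = 73·36 + 11·0 = 9
h_115 = 73·9 + 11·36 = 83
h_116 = 73·83 + 11·9 = 47
h_117 = 73·47 + 11·83 = 76
h_118 = 73·76 + 11·47 = 51
h_119 = 73·51 + 11·76 = 0
h_120 = 73·0 + 11·51 = 76
h_121 = 73·76 + 11·0 = 19
h_122 = 73·19 + 11·76 = 89
h_123 = 73·89 + 11·19 = 13
h_124 = 73·13 + 11·89 = 85
h_125 = 73·85 + 11·13 = 43
h_126 = 73·43 + 11·85 = 0
h_127 = 73·0 + 11·43 = 85
h_128 = 73·85 + 11·0 = 94
h_129 = 73·94 + 11·85 = 37
h_130 = 73·37 + 11·94 = 49
h_131 = 73·49 + 11·37 = 7
h_132 = 73·7 + 11·49 = 80
h_133 = 73·80 + 11·7 = 0
h_134 = 73·0 + 11·80 = 7
h_135 = 73·7 + 11·0 = 26
h_136 = 73·26 + 11·7 = 35
h_137 = 73·35 + 11·26 = 28
h_138 = 73·28 + 11·35 = 4
h_139 = 73·4 + 11·28 = 18
h_140 = 73·18 + 11·4 = 0
h_141 = 73·0 + 11·18 = 4
h_142 = 73·4 + 11·0 = 1
h_143 = 73·1 + 11·4 = 20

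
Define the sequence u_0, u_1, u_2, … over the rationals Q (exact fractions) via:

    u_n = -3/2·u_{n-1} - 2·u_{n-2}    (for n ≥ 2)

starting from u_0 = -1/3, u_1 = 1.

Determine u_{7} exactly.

u_2 = -3/2·1 + -2·-1/3 = -5/6
u_3 = -3/2·-5/6 + -2·1 = -3/4
u_4 = -3/2·-3/4 + -2·-5/6 = 67/24
u_5 = -3/2·67/24 + -2·-3/4 = -43/16
u_6 = -3/2·-43/16 + -2·67/24 = -149/96
u_7 = -3/2·-149/96 + -2·-43/16 = 493/64

493/64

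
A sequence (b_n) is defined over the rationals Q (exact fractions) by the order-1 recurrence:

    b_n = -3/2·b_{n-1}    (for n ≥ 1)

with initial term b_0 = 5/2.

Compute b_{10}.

b_1 = -3/2·5/2 = -15/4
b_2 = -3/2·-15/4 = 45/8
b_3 = -3/2·45/8 = -135/16
b_4 = -3/2·-135/16 = 405/32
b_5 = -3/2·405/32 = -1215/64
b_6 = -3/2·-1215/64 = 3645/128
b_7 = -3/2·3645/128 = -10935/256
b_8 = -3/2·-10935/256 = 32805/512
b_9 = -3/2·32805/512 = -98415/1024
b_10 = -3/2·-98415/1024 = 295245/2048

295245/2048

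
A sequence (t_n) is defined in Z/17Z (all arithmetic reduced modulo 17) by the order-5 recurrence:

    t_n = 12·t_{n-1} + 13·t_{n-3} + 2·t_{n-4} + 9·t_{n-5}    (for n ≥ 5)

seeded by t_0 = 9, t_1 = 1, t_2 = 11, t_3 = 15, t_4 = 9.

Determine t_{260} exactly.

t_5 = 12·9 + 0·15 + 13·11 + 2·1 + 9·9 = 11
t_6 = 12·11 + 0·9 + 13·15 + 2·11 + 9·1 = 1
t_7 = 12·1 + 0·11 + 13·9 + 2·15 + 9·11 = 3
t_8 = 12·3 + 0·1 + 13·11 + 2·9 + 9·15 = 9
t_9 = 12·9 + 0·3 + 13·1 + 2·11 + 9·9 = 3
t_10 = 12·3 + 0·9 + 13·3 + 2·1 + 9·11 = 6
Continuing the recurrence:
  t_11 = 0;  t_12 = 16;  t_13 = 0;  t_14 = 5;  t_15 = 16;  t_16 = 3
  t_17 = 7;  t_18 = 13;  t_19 = 0;  t_20 = 3;  t_21 = 8;  t_22 = 15
  t_23 = 13;  t_24 = 11;  t_25 = 13;  t_26 = 2;  t_27 = 5;  t_28 = 11
  t_29 = 11;  t_30 = 12;  t_31 = 9;  t_32 = 12;  t_33 = 13;  t_34 = 5
  t_35 = 2;  t_36 = 9;  t_37 = 1;  t_38 = 12;  t_39 = 4;  t_40 = 12
  t_41 = 9;  t_42 = 6;  t_43 = 4;  t_44 = 4;  t_45 = 14;  t_46 = 7
  t_47 = 11;  t_48 = 1;  t_49 = 14;  t_50 = 9;  t_51 = 2;  t_52 = 1
  t_53 = 13;  t_54 = 3;  t_55 = 15;  t_56 = 12;  t_57 = 14;  t_58 = 10
  t_59 = 10;  t_60 = 2;  t_61 = 1;  t_62 = 16;  t_63 = 5;  t_64 = 14
  t_65 = 5;  t_66 = 13;  t_67 = 16;  t_68 = 7;  t_69 = 15;  t_70 = 0
  t_71 = 2;  t_72 = 3;  t_73 = 10;  t_74 = 9;  t_75 = 15;  t_76 = 11
  t_77 = 7;  t_78 = 13;  t_79 = 2;  t_80 = 0;  t_81 = 10;  t_82 = 14
  t_83 = 0;  t_84 = 12;  t_85 = 6;  t_86 = 3;  t_87 = 12;  t_88 = 8
  t_89 = 0;  t_90 = 12;  t_91 = 10;  t_92 = 6;  t_93 = 11;  t_94 = 14
  t_95 = 0;  t_96 = 7;  t_97 = 2;  t_98 = 15;  t_99 = 6;  t_100 = 10
  t_101 = 8;  t_102 = 1;  t_103 = 0;  t_104 = 8;  t_105 = 11;  t_106 = 2
  t_107 = 1;  t_108 = 1;  t_109 = 13;  t_110 = 0;  t_111 = 16;  t_112 = 15
  t_113 = 11;  t_114 = 15;  t_115 = 16;  t_116 = 16;  t_117 = 0;  t_118 = 14
  t_119 = 16;  t_120 = 11;  t_121 = 16;  t_122 = 3;  t_123 = 14;  t_124 = 15
  t_125 = 10;  t_126 = 10;  t_127 = 13;  t_128 = 0;  t_129 = 13;  t_130 = 10
  t_131 = 15;  t_132 = 7;  t_133 = 2;  t_134 = 16;  t_135 = 12;  t_136 = 13
  t_137 = 6;  t_138 = 6;  t_139 = 1;  t_140 = 3;  t_141 = 5;  t_142 = 3
  t_143 = 12;  t_144 = 3;  t_145 = 10;  t_146 = 4;  t_147 = 2;  t_148 = 13
  t_149 = 0;  t_150 = 5;  t_151 = 14;  t_152 = 8;  t_153 = 6;  t_154 = 9
  t_155 = 13;  t_156 = 2;  t_157 = 4;  t_158 = 0;  t_159 = 14;  t_160 = 1
  t_161 = 4;  t_162 = 11;  t_163 = 3;  t_164 = 12;  t_165 = 15;  t_166 = 5
  t_167 = 15;  t_168 = 1;  t_169 = 11;  t_170 = 13;  t_171 = 6;  t_172 = 12
  t_173 = 4;  t_174 = 13;  t_175 = 16;  t_176 = 16;  t_177 = 1;  t_178 = 10
  t_179 = 1;  t_180 = 14;  t_181 = 2;  t_182 = 15;  t_183 = 12;  t_184 = 3
  t_185 = 4;  t_186 = 14;  t_187 = 9;  t_188 = 2;  t_189 = 3;  t_190 = 13
  t_191 = 3;  t_192 = 7;  t_193 = 5;  t_194 = 16;  t_195 = 15;  t_196 = 14
  t_197 = 7;  t_198 = 16;  t_199 = 4;  t_200 = 13;  t_201 = 11;  t_202 = 7
  t_203 = 14;  t_204 = 16;  t_205 = 14;  t_206 = 4;  t_207 = 7;  t_208 = 16
  t_209 = 8;  t_210 = 15;  t_211 = 13;  t_212 = 15;  t_213 = 8;  t_214 = 10
  t_215 = 0;  t_216 = 13;  t_217 = 12;  t_218 = 15;  t_219 = 14;  t_220 = 10
  t_221 = 14;  t_222 = 12;  t_223 = 12;  t_224 = 13;  t_225 = 5;  t_226 = 9
  t_227 = 1;  t_228 = 7;  t_229 = 5;  t_230 = 0;  t_231 = 4;  t_232 = 0
  t_233 = 5;  t_234 = 4;  t_235 = 5;  t_236 = 8;  t_237 = 5;  t_238 = 8
  t_239 = 8;  t_240 = 1;  t_241 = 11;  t_242 = 8;  t_243 = 10;  t_244 = 14
  t_245 = 14;  t_246 = 5;  t_247 = 11;  t_248 = 7;  t_249 = 14;  t_250 = 5
  t_251 = 14;  t_252 = 4;  t_253 = 0;  t_254 = 12;  t_255 = 14;  t_256 = 13
  t_257 = 8;  t_258 = 13
t_259 = 12·13 + 0·8 + 13·13 + 2·14 + 9·12 = 2
t_260 = 12·2 + 0·13 + 13·8 + 2·13 + 9·14 = 8

8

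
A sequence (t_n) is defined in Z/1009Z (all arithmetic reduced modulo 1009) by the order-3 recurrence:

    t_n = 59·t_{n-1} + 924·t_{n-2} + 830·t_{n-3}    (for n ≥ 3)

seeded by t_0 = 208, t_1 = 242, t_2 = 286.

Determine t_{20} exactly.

233

t_3 = 59·286 + 924·242 + 830·208 = 441
t_4 = 59·441 + 924·286 + 830·242 = 769
t_5 = 59·769 + 924·441 + 830·286 = 79
t_6 = 59·79 + 924·769 + 830·441 = 608
t_7 = 59·608 + 924·79 + 830·769 = 478
t_8 = 59·478 + 924·608 + 830·79 = 723
t_9 = 59·723 + 924·478 + 830·608 = 149
t_10 = 59·149 + 924·723 + 830·478 = 7
t_11 = 59·7 + 924·149 + 830·723 = 600
t_12 = 59·600 + 924·7 + 830·149 = 62
t_13 = 59·62 + 924·600 + 830·7 = 846
t_14 = 59·846 + 924·62 + 830·600 = 811
t_15 = 59·811 + 924·846 + 830·62 = 156
t_16 = 59·156 + 924·811 + 830·846 = 725
t_17 = 59·725 + 924·156 + 830·811 = 381
t_18 = 59·381 + 924·725 + 830·156 = 533
t_19 = 59·533 + 924·381 + 830·725 = 457
t_20 = 59·457 + 924·533 + 830·381 = 233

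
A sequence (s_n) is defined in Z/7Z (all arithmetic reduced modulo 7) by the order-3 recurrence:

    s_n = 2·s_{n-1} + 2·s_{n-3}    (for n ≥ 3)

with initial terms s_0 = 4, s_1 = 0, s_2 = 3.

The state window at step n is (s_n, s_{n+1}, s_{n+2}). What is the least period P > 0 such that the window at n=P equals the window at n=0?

48

n=0: window = (4, 0, 3)
n=1: window = (0, 3, 0)
n=2: window = (3, 0, 0)
n=3: window = (0, 0, 6)
n=4: window = (0, 6, 5)
n=5: window = (6, 5, 3)
n=6: window = (5, 3, 4)
n=7: window = (3, 4, 4)
n=8: window = (4, 4, 0)
n=9: window = (4, 0, 1)
n=10: window = (0, 1, 3)
n=11: window = (1, 3, 6)
n=12: window = (3, 6, 0)
n=13: window = (6, 0, 6)
n=14: window = (0, 6, 3)
n=15: window = (6, 3, 6)
n=16: window = (3, 6, 3)
n=17: window = (6, 3, 5)
n=18: window = (3, 5, 1)
n=19: window = (5, 1, 1)
n=20: window = (1, 1, 5)
n=21: window = (1, 5, 5)
n=22: window = (5, 5, 5)
n=23: window = (5, 5, 6)
n=24: window = (5, 6, 1)
n=25: window = (6, 1, 5)
n=26: window = (1, 5, 1)
n=27: window = (5, 1, 4)
n=28: window = (1, 4, 4)
n=29: window = (4, 4, 3)
n=30: window = (4, 3, 0)
n=31: window = (3, 0, 1)
n=32: window = (0, 1, 1)
n=33: window = (1, 1, 2)
n=34: window = (1, 2, 6)
n=35: window = (2, 6, 0)
n=36: window = (6, 0, 4)
n=37: window = (0, 4, 6)
n=38: window = (4, 6, 5)
n=39: window = (6, 5, 4)
n=40: window = (5, 4, 6)
…
n=46: window = (3, 5, 4)
n=47: window = (5, 4, 0)
n=48: window = (4, 0, 3)
window at n=48 equals window at n=0 → period = 48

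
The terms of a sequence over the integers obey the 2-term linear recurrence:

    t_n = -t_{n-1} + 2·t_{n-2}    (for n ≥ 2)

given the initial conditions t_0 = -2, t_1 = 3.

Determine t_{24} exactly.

-27962027

t_2 = -1·3 + 2·-2 = -7
t_3 = -1·-7 + 2·3 = 13
t_4 = -1·13 + 2·-7 = -27
t_5 = -1·-27 + 2·13 = 53
t_6 = -1·53 + 2·-27 = -107
t_7 = -1·-107 + 2·53 = 213
t_8 = -1·213 + 2·-107 = -427
t_9 = -1·-427 + 2·213 = 853
t_10 = -1·853 + 2·-427 = -1707
t_11 = -1·-1707 + 2·853 = 3413
t_12 = -1·3413 + 2·-1707 = -6827
t_13 = -1·-6827 + 2·3413 = 13653
t_14 = -1·13653 + 2·-6827 = -27307
t_15 = -1·-27307 + 2·13653 = 54613
t_16 = -1·54613 + 2·-27307 = -109227
t_17 = -1·-109227 + 2·54613 = 218453
t_18 = -1·218453 + 2·-109227 = -436907
t_19 = -1·-436907 + 2·218453 = 873813
t_20 = -1·873813 + 2·-436907 = -1747627
t_21 = -1·-1747627 + 2·873813 = 3495253
t_22 = -1·3495253 + 2·-1747627 = -6990507
t_23 = -1·-6990507 + 2·3495253 = 13981013
t_24 = -1·13981013 + 2·-6990507 = -27962027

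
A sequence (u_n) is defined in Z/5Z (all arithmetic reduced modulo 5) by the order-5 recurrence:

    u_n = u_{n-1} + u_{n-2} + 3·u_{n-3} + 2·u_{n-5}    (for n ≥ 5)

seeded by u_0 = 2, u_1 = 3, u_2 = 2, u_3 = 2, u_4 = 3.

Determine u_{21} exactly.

0

u_5 = 1·3 + 1·2 + 3·2 + 0·3 + 2·2 = 0
u_6 = 1·0 + 1·3 + 3·2 + 0·2 + 2·3 = 0
u_7 = 1·0 + 1·0 + 3·3 + 0·2 + 2·2 = 3
u_8 = 1·3 + 1·0 + 3·0 + 0·3 + 2·2 = 2
u_9 = 1·2 + 1·3 + 3·0 + 0·0 + 2·3 = 1
u_10 = 1·1 + 1·2 + 3·3 + 0·0 + 2·0 = 2
u_11 = 1·2 + 1·1 + 3·2 + 0·3 + 2·0 = 4
u_12 = 1·4 + 1·2 + 3·1 + 0·2 + 2·3 = 0
u_13 = 1·0 + 1·4 + 3·2 + 0·1 + 2·2 = 4
u_14 = 1·4 + 1·0 + 3·4 + 0·2 + 2·1 = 3
u_15 = 1·3 + 1·4 + 3·0 + 0·4 + 2·2 = 1
u_16 = 1·1 + 1·3 + 3·4 + 0·0 + 2·4 = 4
u_17 = 1·4 + 1·1 + 3·3 + 0·4 + 2·0 = 4
u_18 = 1·4 + 1·4 + 3·1 + 0·3 + 2·4 = 4
u_19 = 1·4 + 1·4 + 3·4 + 0·1 + 2·3 = 1
u_20 = 1·1 + 1·4 + 3·4 + 0·4 + 2·1 = 4
u_21 = 1·4 + 1·1 + 3·4 + 0·4 + 2·4 = 0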